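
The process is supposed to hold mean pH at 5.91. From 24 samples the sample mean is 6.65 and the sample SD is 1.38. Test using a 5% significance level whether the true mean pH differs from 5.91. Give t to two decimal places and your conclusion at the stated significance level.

H0: μ = 5.91; H1: μ ≠ 5.91 (one-sample t-test, two-sided).
t = (x̄ − μ₀)/(s/√n) = (6.65 − 5.91)/(1.38/√24) = 2.63
df = n − 1 = 23
Two-sided p-value ≈ 0.015
Since p ≈ 0.015 < α = 0.05, reject H0; the evidence is statistically significant.

t = 2.63; reject H0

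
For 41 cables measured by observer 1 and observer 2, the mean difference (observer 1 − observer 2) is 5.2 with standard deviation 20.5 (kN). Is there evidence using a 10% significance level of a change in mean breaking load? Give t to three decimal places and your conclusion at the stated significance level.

t = 1.624; fail to reject H0

H0: μ_d = 0; H1: μ_d ≠ 0 (paired t-test on the differences, two-sided).
t = d̄/(s_d/√n) = 5.2/(20.5/√41) = 1.624
df = n − 1 = 40
Two-sided p-value ≈ 0.1122
Since p ≈ 0.1122 > α = 0.1, fail to reject H0; the evidence is not statistically significant.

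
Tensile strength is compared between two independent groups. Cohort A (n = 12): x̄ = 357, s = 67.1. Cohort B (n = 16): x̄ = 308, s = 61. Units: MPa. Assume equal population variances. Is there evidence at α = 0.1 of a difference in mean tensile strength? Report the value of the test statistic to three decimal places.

Let group 1 = cohort A, group 2 = cohort B. H0: μ_1 = μ_2; H1: μ_1 ≠ μ_2 (two-sample pooled-variance t-test, two-sided).
s_p² = [(12−1)·67.1² + (16−1)·61²]/(12+16−2) = 4051.6
t = (357 − 308)/√[4051.6·(1/12 + 1/16)] = 2.016
df = n₁ + n₂ − 2 = 26
Two-sided p-value ≈ 0.0543
Since p ≈ 0.0543 < α = 0.1, reject H0; the evidence is statistically significant.

2.016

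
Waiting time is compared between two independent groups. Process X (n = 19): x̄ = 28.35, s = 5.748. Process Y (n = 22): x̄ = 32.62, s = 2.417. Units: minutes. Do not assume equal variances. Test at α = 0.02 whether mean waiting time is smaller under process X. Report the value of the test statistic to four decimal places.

-3.0160

Let group 1 = process X, group 2 = process Y. H0: μ_1 = μ_2; H1: μ_1 < μ_2 (Welch's two-sample t-test, left-tailed).
t = (x̄_1 − x̄_2)/√(s_1²/n_1 + s_2²/n_2) = (28.35 − 32.62)/√(5.748²/19 + 2.417²/22) = -3.0160
Welch–Satterthwaite df ≈ 23.45
p-value = P(T ≤ -3.0160) ≈ 0.0030
Since p ≈ 0.0030 < α = 0.02, reject H0; the data support H1.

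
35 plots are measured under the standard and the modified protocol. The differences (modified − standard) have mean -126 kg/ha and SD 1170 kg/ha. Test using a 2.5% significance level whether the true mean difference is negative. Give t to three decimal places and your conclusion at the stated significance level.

H0: μ_d = 0; H1: μ_d < 0 (paired t-test on the differences, left-tailed).
t = d̄/(s_d/√n) = -126/(1170/√35) = -0.637
df = n − 1 = 34
p-value = P(T ≤ -0.637) ≈ 0.2642
Since p ≈ 0.2642 > α = 0.025, fail to reject H0; the data do not provide sufficient evidence against H0.

t = -0.637; fail to reject H0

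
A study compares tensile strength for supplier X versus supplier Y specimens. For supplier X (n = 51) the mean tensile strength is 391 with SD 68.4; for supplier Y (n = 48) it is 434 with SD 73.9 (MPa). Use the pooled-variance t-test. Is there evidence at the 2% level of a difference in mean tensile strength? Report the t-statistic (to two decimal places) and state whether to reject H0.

t = -3.01; reject H0

Let group 1 = supplier X, group 2 = supplier Y. H0: μ_1 = μ_2; H1: μ_1 ≠ μ_2 (two-sample pooled-variance t-test, two-sided).
s_p² = [(51−1)·68.4² + (48−1)·73.9²]/(51+48−2) = 5057.78
t = (391 − 434)/√[5057.78·(1/51 + 1/48)] = -3.01
df = n₁ + n₂ − 2 = 97
Two-sided p-value ≈ 0.0034
Since p ≈ 0.0034 < α = 0.02, reject H0; the evidence is statistically significant.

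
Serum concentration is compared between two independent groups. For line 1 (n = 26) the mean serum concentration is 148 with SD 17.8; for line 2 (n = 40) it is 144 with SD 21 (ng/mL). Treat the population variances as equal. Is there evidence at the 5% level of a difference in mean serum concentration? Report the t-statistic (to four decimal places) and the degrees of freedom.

Let group 1 = line 1, group 2 = line 2. H0: μ_1 = μ_2; H1: μ_1 ≠ μ_2 (two-sample pooled-variance t-test, two-sided).
s_p² = [(26−1)·17.8² + (40−1)·21²]/(26+40−2) = 392.5
t = (148 − 144)/√[392.5·(1/26 + 1/40)] = 0.8015
df = n₁ + n₂ − 2 = 64
Two-sided p-value ≈ 0.426
Since p ≈ 0.426 > α = 0.05, fail to reject H0; the evidence is not statistically significant.

t = 0.8015, df = 64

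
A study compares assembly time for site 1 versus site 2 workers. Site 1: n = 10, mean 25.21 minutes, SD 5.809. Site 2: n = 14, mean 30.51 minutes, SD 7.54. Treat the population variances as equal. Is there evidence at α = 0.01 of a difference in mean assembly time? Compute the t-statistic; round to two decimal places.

-1.86

Let group 1 = site 1, group 2 = site 2. H0: μ_1 = μ_2; H1: μ_1 ≠ μ_2 (two-sample pooled-variance t-test, two-sided).
s_p² = [(10−1)·5.809² + (14−1)·7.54²]/(10+14−2) = 47.3987
t = (25.21 − 30.51)/√[47.3987·(1/10 + 1/14)] = -1.86
df = n₁ + n₂ − 2 = 22
Two-sided p-value ≈ 0.0764
Since p ≈ 0.0764 > α = 0.01, fail to reject H0; the evidence is not statistically significant.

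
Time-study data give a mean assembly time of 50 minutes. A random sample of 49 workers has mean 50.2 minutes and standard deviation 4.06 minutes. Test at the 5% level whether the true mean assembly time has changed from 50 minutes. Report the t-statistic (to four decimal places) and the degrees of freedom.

t = 0.3448, df = 48

H0: μ = 50; H1: μ ≠ 50 (one-sample t-test, two-sided).
t = (x̄ − μ₀)/(s/√n) = (50.2 − 50)/(4.06/√49) = 0.3448
df = n − 1 = 48
Two-sided p-value ≈ 0.732
Since p ≈ 0.732 > α = 0.05, fail to reject H0; the evidence is not statistically significant.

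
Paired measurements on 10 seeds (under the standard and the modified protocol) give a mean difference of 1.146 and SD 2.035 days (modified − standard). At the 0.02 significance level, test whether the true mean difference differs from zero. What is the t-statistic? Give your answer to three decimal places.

H0: μ_d = 0; H1: μ_d ≠ 0 (paired t-test on the differences, two-sided).
t = d̄/(s_d/√n) = 1.146/(2.035/√10) = 1.781
df = n − 1 = 9
Two-sided p-value ≈ 0.109
Since p ≈ 0.109 > α = 0.02, fail to reject H0; the evidence is not statistically significant.

1.781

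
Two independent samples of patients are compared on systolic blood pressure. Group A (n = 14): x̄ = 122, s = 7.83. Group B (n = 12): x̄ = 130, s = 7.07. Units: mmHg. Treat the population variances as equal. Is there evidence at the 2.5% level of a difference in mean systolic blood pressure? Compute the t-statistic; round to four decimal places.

Let group 1 = group A, group 2 = group B. H0: μ_1 = μ_2; H1: μ_1 ≠ μ_2 (two-sample pooled-variance t-test, two-sided).
s_p² = [(14−1)·7.83² + (12−1)·7.07²]/(14+12−2) = 56.1187
t = (122 − 130)/√[56.1187·(1/14 + 1/12)] = -2.7146
df = n₁ + n₂ − 2 = 24
Two-sided p-value ≈ 0.0121
Since p ≈ 0.0121 < α = 0.025, reject H0; the evidence is statistically significant.

-2.7146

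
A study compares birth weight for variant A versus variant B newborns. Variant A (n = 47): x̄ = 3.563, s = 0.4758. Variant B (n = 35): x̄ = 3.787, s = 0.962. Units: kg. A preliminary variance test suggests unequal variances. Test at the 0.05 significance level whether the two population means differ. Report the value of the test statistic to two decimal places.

Let group 1 = variant A, group 2 = variant B. H0: μ_1 = μ_2; H1: μ_1 ≠ μ_2 (Welch's two-sample t-test, two-sided).
t = (x̄_1 − x̄_2)/√(s_1²/n_1 + s_2²/n_2) = (3.563 − 3.787)/√(0.4758²/47 + 0.962²/35) = -1.27
Welch–Satterthwaite df ≈ 46.38
Two-sided p-value ≈ 0.2115
Since p ≈ 0.2115 > α = 0.05, fail to reject H0; the data do not provide sufficient evidence against H0.

-1.27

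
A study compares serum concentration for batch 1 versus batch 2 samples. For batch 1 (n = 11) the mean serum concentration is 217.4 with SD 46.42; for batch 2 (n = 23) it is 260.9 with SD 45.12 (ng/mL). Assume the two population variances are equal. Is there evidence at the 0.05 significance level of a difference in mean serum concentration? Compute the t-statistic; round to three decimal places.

Let group 1 = batch 1, group 2 = batch 2. H0: μ_1 = μ_2; H1: μ_1 ≠ μ_2 (two-sample pooled-variance t-test, two-sided).
s_p² = [(11−1)·46.42² + (23−1)·45.12²]/(11+23−2) = 2073
t = (217.4 − 260.9)/√[2073·(1/11 + 1/23)] = -2.606
df = n₁ + n₂ − 2 = 32
Two-sided p-value ≈ 0.014
Since p ≈ 0.014 < α = 0.05, reject H0; the evidence is statistically significant.

-2.606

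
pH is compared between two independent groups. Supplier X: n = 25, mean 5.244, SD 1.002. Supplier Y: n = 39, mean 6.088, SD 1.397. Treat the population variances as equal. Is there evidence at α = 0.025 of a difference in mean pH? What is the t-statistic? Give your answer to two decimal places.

Let group 1 = supplier X, group 2 = supplier Y. H0: μ_1 = μ_2; H1: μ_1 ≠ μ_2 (two-sample pooled-variance t-test, two-sided).
s_p² = [(25−1)·1.002² + (39−1)·1.397²]/(25+39−2) = 1.58479
t = (5.244 − 6.088)/√[1.58479·(1/25 + 1/39)] = -2.62
df = n₁ + n₂ − 2 = 62
Two-sided p-value ≈ 0.0111
Since p ≈ 0.0111 < α = 0.025, reject H0; the data support H1.

-2.62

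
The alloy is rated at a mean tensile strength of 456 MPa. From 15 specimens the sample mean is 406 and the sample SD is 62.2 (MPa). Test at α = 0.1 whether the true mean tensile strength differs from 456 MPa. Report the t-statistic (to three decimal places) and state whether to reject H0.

t = -3.113; reject H0

H0: μ = 456; H1: μ ≠ 456 (one-sample t-test, two-sided).
t = (x̄ − μ₀)/(s/√n) = (406 − 456)/(62.2/√15) = -3.113
df = n − 1 = 14
Two-sided p-value ≈ 0.008
Since p ≈ 0.008 < α = 0.1, reject H0; the evidence is statistically significant.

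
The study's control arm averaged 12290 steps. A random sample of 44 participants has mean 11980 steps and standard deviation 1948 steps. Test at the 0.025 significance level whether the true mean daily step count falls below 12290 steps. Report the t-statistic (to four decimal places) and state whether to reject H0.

t = -1.0556; fail to reject H0

H0: μ = 12290; H1: μ < 12290 (one-sample t-test, left-tailed).
t = (x̄ − μ₀)/(s/√n) = (11980 − 12290)/(1948/√44) = -1.0556
df = n − 1 = 43
p-value = P(T ≤ -1.0556) ≈ 0.149
Since p ≈ 0.149 > α = 0.025, fail to reject H0; the evidence is not statistically significant.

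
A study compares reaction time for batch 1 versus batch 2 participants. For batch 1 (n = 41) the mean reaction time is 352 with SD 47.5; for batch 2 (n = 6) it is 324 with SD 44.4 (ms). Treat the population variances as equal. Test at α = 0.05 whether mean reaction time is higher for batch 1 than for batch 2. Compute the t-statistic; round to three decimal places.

1.358

Let group 1 = batch 1, group 2 = batch 2. H0: μ_1 = μ_2; H1: μ_1 > μ_2 (two-sample pooled-variance t-test, right-tailed).
s_p² = [(41−1)·47.5² + (6−1)·44.4²]/(41+6−2) = 2224.6
t = (352 − 324)/√[2224.6·(1/41 + 1/6)] = 1.358
df = n₁ + n₂ − 2 = 45
p-value = P(T ≥ 1.358) ≈ 0.0906
Since p ≈ 0.0906 > α = 0.05, fail to reject H0; the evidence is not statistically significant.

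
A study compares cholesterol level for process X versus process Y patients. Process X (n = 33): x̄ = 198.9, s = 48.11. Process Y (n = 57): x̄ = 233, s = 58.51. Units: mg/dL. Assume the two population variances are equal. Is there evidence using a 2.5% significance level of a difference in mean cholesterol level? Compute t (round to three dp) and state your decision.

t = -2.837; reject H0

Let group 1 = process X, group 2 = process Y. H0: μ_1 = μ_2; H1: μ_1 ≠ μ_2 (two-sample pooled-variance t-test, two-sided).
s_p² = [(33−1)·48.11² + (57−1)·58.51²]/(33+57−2) = 3020.2
t = (198.9 − 233)/√[3020.2·(1/33 + 1/57)] = -2.837
df = n₁ + n₂ − 2 = 88
Two-sided p-value ≈ 0.0057
Since p ≈ 0.0057 < α = 0.025, reject H0; the evidence is statistically significant.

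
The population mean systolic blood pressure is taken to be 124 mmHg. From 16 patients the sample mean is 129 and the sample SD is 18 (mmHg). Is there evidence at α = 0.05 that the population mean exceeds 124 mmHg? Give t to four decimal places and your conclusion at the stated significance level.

H0: μ = 124; H1: μ > 124 (one-sample t-test, right-tailed).
t = (x̄ − μ₀)/(s/√n) = (129 − 124)/(18/√16) = 1.1111
df = n − 1 = 15
p-value = P(T ≥ 1.1111) ≈ 0.1420
Since p ≈ 0.1420 > α = 0.05, fail to reject H0; the evidence is not statistically significant.

t = 1.1111; fail to reject H0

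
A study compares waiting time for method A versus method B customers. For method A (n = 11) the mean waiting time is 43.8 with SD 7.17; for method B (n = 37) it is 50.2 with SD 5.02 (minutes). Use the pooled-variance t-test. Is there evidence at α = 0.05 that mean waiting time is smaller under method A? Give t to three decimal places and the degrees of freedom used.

Let group 1 = method A, group 2 = method B. H0: μ_1 = μ_2; H1: μ_1 < μ_2 (two-sample pooled-variance t-test, left-tailed).
s_p² = [(11−1)·7.17² + (37−1)·5.02²]/(11+37−2) = 30.8979
t = (43.8 − 50.2)/√[30.8979·(1/11 + 1/37)] = -3.353
df = n₁ + n₂ − 2 = 46
p-value = P(T ≤ -3.353) ≈ 0.001
Since p ≈ 0.001 < α = 0.05, reject H0; the evidence is statistically significant.

t = -3.353, df = 46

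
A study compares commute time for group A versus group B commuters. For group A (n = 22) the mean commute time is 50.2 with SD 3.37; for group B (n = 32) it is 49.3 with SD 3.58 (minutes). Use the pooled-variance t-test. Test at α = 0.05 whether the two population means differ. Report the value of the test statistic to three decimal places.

0.929

Let group 1 = group A, group 2 = group B. H0: μ_1 = μ_2; H1: μ_1 ≠ μ_2 (two-sample pooled-variance t-test, two-sided).
s_p² = [(22−1)·3.37² + (32−1)·3.58²]/(22+32−2) = 12.227
t = (50.2 − 49.3)/√[12.227·(1/22 + 1/32)] = 0.929
df = n₁ + n₂ − 2 = 52
Two-sided p-value ≈ 0.3570
Since p ≈ 0.3570 > α = 0.05, fail to reject H0; the evidence is not statistically significant.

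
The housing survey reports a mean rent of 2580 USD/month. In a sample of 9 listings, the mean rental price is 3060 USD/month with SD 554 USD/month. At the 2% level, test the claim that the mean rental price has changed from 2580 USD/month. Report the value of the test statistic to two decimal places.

H0: μ = 2580; H1: μ ≠ 2580 (one-sample t-test, two-sided).
t = (x̄ − μ₀)/(s/√n) = (3060 − 2580)/(554/√9) = 2.60
df = n − 1 = 8
Two-sided p-value ≈ 0.0317
Since p ≈ 0.0317 > α = 0.02, fail to reject H0; the data do not provide sufficient evidence against H0.

2.60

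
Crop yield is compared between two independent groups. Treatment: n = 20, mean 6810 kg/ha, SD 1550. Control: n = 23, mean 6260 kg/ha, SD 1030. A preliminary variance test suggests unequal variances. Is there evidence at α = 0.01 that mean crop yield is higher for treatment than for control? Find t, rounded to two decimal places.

1.35

Let group 1 = treatment, group 2 = control. H0: μ_1 = μ_2; H1: μ_1 > μ_2 (Welch's two-sample t-test, right-tailed).
t = (x̄_1 − x̄_2)/√(s_1²/n_1 + s_2²/n_2) = (6810 − 6260)/√(1550²/20 + 1030²/23) = 1.35
Welch–Satterthwaite df ≈ 32.28
p-value = P(T ≥ 1.35) ≈ 0.093
Since p ≈ 0.093 > α = 0.01, fail to reject H0; the data do not provide sufficient evidence against H0.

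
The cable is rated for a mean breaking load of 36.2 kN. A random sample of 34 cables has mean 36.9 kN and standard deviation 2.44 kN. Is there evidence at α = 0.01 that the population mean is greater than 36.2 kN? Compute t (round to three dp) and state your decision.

t = 1.673; fail to reject H0

H0: μ = 36.2; H1: μ > 36.2 (one-sample t-test, right-tailed).
t = (x̄ − μ₀)/(s/√n) = (36.9 − 36.2)/(2.44/√34) = 1.673
df = n − 1 = 33
p-value = P(T ≥ 1.673) ≈ 0.0519
Since p ≈ 0.0519 > α = 0.01, fail to reject H0; the evidence is not statistically significant.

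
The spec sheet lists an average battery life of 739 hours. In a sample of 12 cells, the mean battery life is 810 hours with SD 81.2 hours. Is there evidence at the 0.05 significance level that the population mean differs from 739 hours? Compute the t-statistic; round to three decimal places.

3.029

H0: μ = 739; H1: μ ≠ 739 (one-sample t-test, two-sided).
t = (x̄ − μ₀)/(s/√n) = (810 − 739)/(81.2/√12) = 3.029
df = n − 1 = 11
Two-sided p-value ≈ 0.0115
Since p ≈ 0.0115 < α = 0.05, reject H0; the evidence is statistically significant.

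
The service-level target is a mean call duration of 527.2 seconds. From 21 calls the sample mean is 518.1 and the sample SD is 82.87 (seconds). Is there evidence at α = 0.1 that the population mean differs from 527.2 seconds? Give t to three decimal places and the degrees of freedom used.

t = -0.503, df = 20

H0: μ = 527.2; H1: μ ≠ 527.2 (one-sample t-test, two-sided).
t = (x̄ − μ₀)/(s/√n) = (518.1 − 527.2)/(82.87/√21) = -0.503
df = n − 1 = 20
Two-sided p-value ≈ 0.620
Since p ≈ 0.620 > α = 0.1, fail to reject H0; the evidence is not statistically significant.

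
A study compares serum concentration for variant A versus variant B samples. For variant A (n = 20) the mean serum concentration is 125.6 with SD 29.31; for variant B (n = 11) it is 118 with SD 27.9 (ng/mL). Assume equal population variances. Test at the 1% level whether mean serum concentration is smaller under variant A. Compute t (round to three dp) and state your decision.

Let group 1 = variant A, group 2 = variant B. H0: μ_1 = μ_2; H1: μ_1 < μ_2 (two-sample pooled-variance t-test, left-tailed).
s_p² = [(20−1)·29.31² + (11−1)·27.9²]/(20+11−2) = 831.26
t = (125.6 − 118)/√[831.26·(1/20 + 1/11)] = 0.702
df = n₁ + n₂ − 2 = 29
p-value = P(T ≤ 0.702) ≈ 0.7559
Since p ≈ 0.7559 > α = 0.01, fail to reject H0; the evidence is not statistically significant.

t = 0.702; fail to reject H0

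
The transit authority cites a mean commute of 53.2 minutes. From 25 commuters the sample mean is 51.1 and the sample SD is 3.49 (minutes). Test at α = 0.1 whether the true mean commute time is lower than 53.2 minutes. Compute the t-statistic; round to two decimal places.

H0: μ = 53.2; H1: μ < 53.2 (one-sample t-test, left-tailed).
t = (x̄ − μ₀)/(s/√n) = (51.1 − 53.2)/(3.49/√25) = -3.01
df = n − 1 = 24
p-value = P(T ≤ -3.01) ≈ 0.003
Since p ≈ 0.003 < α = 0.1, reject H0; the data support H1.

-3.01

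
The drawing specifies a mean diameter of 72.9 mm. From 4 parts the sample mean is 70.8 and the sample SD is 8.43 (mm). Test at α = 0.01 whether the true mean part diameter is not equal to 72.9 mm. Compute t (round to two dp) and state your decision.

H0: μ = 72.9; H1: μ ≠ 72.9 (one-sample t-test, two-sided).
t = (x̄ − μ₀)/(s/√n) = (70.8 − 72.9)/(8.43/√4) = -0.50
df = n − 1 = 3
Two-sided p-value ≈ 0.6526
Since p ≈ 0.6526 > α = 0.01, fail to reject H0; the evidence is not statistically significant.

t = -0.50; fail to reject H0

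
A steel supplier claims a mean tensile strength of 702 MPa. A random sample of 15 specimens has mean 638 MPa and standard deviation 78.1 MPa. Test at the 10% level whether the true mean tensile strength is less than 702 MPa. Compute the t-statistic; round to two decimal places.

H0: μ = 702; H1: μ < 702 (one-sample t-test, left-tailed).
t = (x̄ − μ₀)/(s/√n) = (638 − 702)/(78.1/√15) = -3.17
df = n − 1 = 14
p-value = P(T ≤ -3.17) ≈ 0.0034
Since p ≈ 0.0034 < α = 0.1, reject H0; the evidence is statistically significant.

-3.17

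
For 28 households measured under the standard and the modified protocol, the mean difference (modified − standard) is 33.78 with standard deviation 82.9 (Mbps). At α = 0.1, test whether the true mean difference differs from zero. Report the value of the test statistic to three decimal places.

H0: μ_d = 0; H1: μ_d ≠ 0 (paired t-test on the differences, two-sided).
t = d̄/(s_d/√n) = 33.78/(82.9/√28) = 2.156
df = n − 1 = 27
Two-sided p-value ≈ 0.040
Since p ≈ 0.040 < α = 0.1, reject H0; the evidence is statistically significant.

2.156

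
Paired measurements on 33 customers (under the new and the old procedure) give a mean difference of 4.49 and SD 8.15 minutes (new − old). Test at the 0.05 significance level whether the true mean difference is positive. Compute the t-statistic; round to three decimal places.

3.165

H0: μ_d = 0; H1: μ_d > 0 (paired t-test on the differences, right-tailed).
t = d̄/(s_d/√n) = 4.49/(8.15/√33) = 3.165
df = n − 1 = 32
p-value = P(T ≥ 3.165) ≈ 0.002
Since p ≈ 0.002 < α = 0.05, reject H0; the data support H1.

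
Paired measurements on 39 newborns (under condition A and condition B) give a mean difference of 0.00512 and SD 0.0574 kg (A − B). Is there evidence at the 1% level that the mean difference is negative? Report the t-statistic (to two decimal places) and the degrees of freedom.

H0: μ_d = 0; H1: μ_d < 0 (paired t-test on the differences, left-tailed).
t = d̄/(s_d/√n) = 0.00512/(0.0574/√39) = 0.56
df = n − 1 = 38
p-value = P(T ≤ 0.56) ≈ 0.7096
Since p ≈ 0.7096 > α = 0.01, fail to reject H0; the evidence is not statistically significant.

t = 0.56, df = 38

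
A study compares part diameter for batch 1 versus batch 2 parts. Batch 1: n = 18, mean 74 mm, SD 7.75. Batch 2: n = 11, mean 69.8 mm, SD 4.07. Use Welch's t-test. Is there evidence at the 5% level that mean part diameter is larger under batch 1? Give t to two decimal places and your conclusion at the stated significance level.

t = 1.91; reject H0

Let group 1 = batch 1, group 2 = batch 2. H0: μ_1 = μ_2; H1: μ_1 > μ_2 (Welch's two-sample t-test, right-tailed).
t = (x̄_1 − x̄_2)/√(s_1²/n_1 + s_2²/n_2) = (74 − 69.8)/√(7.75²/18 + 4.07²/11) = 1.91
Welch–Satterthwaite df ≈ 26.60
p-value = P(T ≥ 1.91) ≈ 0.0336
Since p ≈ 0.0336 < α = 0.05, reject H0; the data support H1.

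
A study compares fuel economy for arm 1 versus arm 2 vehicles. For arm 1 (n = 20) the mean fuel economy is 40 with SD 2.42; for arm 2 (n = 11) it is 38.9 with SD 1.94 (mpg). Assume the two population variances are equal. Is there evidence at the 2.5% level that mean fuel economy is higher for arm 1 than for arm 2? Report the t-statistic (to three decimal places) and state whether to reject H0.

t = 1.293; fail to reject H0

Let group 1 = arm 1, group 2 = arm 2. H0: μ_1 = μ_2; H1: μ_1 > μ_2 (two-sample pooled-variance t-test, right-tailed).
s_p² = [(20−1)·2.42² + (11−1)·1.94²]/(20+11−2) = 5.13474
t = (40 − 38.9)/√[5.13474·(1/20 + 1/11)] = 1.293
df = n₁ + n₂ − 2 = 29
p-value = P(T ≥ 1.293) ≈ 0.103
Since p ≈ 0.103 > α = 0.025, fail to reject H0; the evidence is not statistically significant.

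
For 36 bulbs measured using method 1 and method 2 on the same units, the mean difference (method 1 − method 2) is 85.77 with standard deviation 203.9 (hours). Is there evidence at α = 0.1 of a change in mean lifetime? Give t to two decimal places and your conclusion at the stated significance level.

t = 2.52; reject H0

H0: μ_d = 0; H1: μ_d ≠ 0 (paired t-test on the differences, two-sided).
t = d̄/(s_d/√n) = 85.77/(203.9/√36) = 2.52
df = n − 1 = 35
Two-sided p-value ≈ 0.0163
Since p ≈ 0.0163 < α = 0.1, reject H0; the data support H1.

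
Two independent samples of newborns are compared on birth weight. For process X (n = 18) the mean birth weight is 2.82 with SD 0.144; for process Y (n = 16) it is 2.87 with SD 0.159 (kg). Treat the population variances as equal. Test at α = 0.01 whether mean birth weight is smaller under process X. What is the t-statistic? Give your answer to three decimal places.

-0.962

Let group 1 = process X, group 2 = process Y. H0: μ_1 = μ_2; H1: μ_1 < μ_2 (two-sample pooled-variance t-test, left-tailed).
s_p² = [(18−1)·0.144² + (16−1)·0.159²]/(18+16−2) = 0.0228665
t = (2.82 − 2.87)/√[0.0228665·(1/18 + 1/16)] = -0.962
df = n₁ + n₂ − 2 = 32
p-value = P(T ≤ -0.962) ≈ 0.172
Since p ≈ 0.172 > α = 0.01, fail to reject H0; the evidence is not statistically significant.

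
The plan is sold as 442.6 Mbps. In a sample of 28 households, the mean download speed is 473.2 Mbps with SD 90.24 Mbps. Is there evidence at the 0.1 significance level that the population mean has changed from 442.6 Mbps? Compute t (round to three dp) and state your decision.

H0: μ = 442.6; H1: μ ≠ 442.6 (one-sample t-test, two-sided).
t = (x̄ − μ₀)/(s/√n) = (473.2 − 442.6)/(90.24/√28) = 1.794
df = n − 1 = 27
Two-sided p-value ≈ 0.084
Since p ≈ 0.084 < α = 0.1, reject H0; the data support H1.

t = 1.794; reject H0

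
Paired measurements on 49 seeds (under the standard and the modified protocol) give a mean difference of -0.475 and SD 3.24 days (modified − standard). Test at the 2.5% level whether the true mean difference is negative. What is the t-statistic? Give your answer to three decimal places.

H0: μ_d = 0; H1: μ_d < 0 (paired t-test on the differences, left-tailed).
t = d̄/(s_d/√n) = -0.475/(3.24/√49) = -1.026
df = n − 1 = 48
p-value = P(T ≤ -1.026) ≈ 0.155
Since p ≈ 0.155 > α = 0.025, fail to reject H0; the evidence is not statistically significant.

-1.026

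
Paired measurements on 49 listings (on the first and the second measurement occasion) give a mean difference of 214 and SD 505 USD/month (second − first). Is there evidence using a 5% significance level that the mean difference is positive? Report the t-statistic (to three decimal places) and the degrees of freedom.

H0: μ_d = 0; H1: μ_d > 0 (paired t-test on the differences, right-tailed).
t = d̄/(s_d/√n) = 214/(505/√49) = 2.966
df = n − 1 = 48
p-value = P(T ≥ 2.966) ≈ 0.002
Since p ≈ 0.002 < α = 0.05, reject H0; the data support H1.

t = 2.966, df = 48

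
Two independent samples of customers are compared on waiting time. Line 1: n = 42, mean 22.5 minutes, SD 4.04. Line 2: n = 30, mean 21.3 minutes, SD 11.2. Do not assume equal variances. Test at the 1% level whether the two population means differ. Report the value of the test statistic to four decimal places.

0.5613

Let group 1 = line 1, group 2 = line 2. H0: μ_1 = μ_2; H1: μ_1 ≠ μ_2 (Welch's two-sample t-test, two-sided).
t = (x̄_1 − x̄_2)/√(s_1²/n_1 + s_2²/n_2) = (22.5 − 21.3)/√(4.04²/42 + 11.2²/30) = 0.5613
Welch–Satterthwaite df ≈ 34.43
Two-sided p-value ≈ 0.5782
Since p ≈ 0.5782 > α = 0.01, fail to reject H0; the evidence is not statistically significant.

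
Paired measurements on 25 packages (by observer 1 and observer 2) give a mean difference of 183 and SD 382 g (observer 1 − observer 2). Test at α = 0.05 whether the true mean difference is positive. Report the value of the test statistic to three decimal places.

2.395

H0: μ_d = 0; H1: μ_d > 0 (paired t-test on the differences, right-tailed).
t = d̄/(s_d/√n) = 183/(382/√25) = 2.395
df = n − 1 = 24
p-value = P(T ≥ 2.395) ≈ 0.012
Since p ≈ 0.012 < α = 0.05, reject H0; the data support H1.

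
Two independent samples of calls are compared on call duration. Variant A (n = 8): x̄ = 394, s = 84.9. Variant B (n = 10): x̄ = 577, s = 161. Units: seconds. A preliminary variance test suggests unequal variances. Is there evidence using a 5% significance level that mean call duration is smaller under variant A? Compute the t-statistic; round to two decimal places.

-3.10

Let group 1 = variant A, group 2 = variant B. H0: μ_1 = μ_2; H1: μ_1 < μ_2 (Welch's two-sample t-test, left-tailed).
t = (x̄_1 − x̄_2)/√(s_1²/n_1 + s_2²/n_2) = (394 − 577)/√(84.9²/8 + 161²/10) = -3.10
Welch–Satterthwaite df ≈ 14.15
p-value = P(T ≤ -3.10) ≈ 0.0039
Since p ≈ 0.0039 < α = 0.05, reject H0; the evidence is statistically significant.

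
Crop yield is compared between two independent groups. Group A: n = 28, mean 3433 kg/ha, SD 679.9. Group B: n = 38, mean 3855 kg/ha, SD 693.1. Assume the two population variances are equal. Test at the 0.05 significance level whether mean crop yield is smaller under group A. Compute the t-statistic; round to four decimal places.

-2.4643

Let group 1 = group A, group 2 = group B. H0: μ_1 = μ_2; H1: μ_1 < μ_2 (two-sample pooled-variance t-test, left-tailed).
s_p² = [(28−1)·679.9² + (38−1)·693.1²]/(28+38−2) = 472742
t = (3433 − 3855)/√[472742·(1/28 + 1/38)] = -2.4643
df = n₁ + n₂ − 2 = 64
p-value = P(T ≤ -2.4643) ≈ 0.0082
Since p ≈ 0.0082 < α = 0.05, reject H0; the evidence is statistically significant.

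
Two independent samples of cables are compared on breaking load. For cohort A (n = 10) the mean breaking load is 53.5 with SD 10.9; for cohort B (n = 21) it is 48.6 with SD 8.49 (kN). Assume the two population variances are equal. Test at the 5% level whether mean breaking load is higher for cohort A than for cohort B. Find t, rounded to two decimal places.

1.37

Let group 1 = cohort A, group 2 = cohort B. H0: μ_1 = μ_2; H1: μ_1 > μ_2 (two-sample pooled-variance t-test, right-tailed).
s_p² = [(10−1)·10.9² + (21−1)·8.49²]/(10+21−2) = 86.5825
t = (53.5 − 48.6)/√[86.5825·(1/10 + 1/21)] = 1.37
df = n₁ + n₂ − 2 = 29
p-value = P(T ≥ 1.37) ≈ 0.091
Since p ≈ 0.091 > α = 0.05, fail to reject H0; the data do not provide sufficient evidence against H0.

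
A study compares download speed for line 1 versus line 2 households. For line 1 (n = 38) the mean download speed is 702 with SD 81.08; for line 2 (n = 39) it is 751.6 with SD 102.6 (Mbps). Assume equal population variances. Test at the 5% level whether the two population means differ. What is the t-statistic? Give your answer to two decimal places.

Let group 1 = line 1, group 2 = line 2. H0: μ_1 = μ_2; H1: μ_1 ≠ μ_2 (two-sample pooled-variance t-test, two-sided).
s_p² = [(38−1)·81.08² + (39−1)·102.6²]/(38+39−2) = 8576.72
t = (702 − 751.6)/√[8576.72·(1/38 + 1/39)] = -2.35
df = n₁ + n₂ − 2 = 75
Two-sided p-value ≈ 0.021
Since p ≈ 0.021 < α = 0.05, reject H0; the data support H1.

-2.35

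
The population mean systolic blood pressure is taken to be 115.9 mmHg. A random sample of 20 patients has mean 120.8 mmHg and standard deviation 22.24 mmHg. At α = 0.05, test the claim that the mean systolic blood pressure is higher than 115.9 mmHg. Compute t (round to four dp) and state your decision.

t = 0.9853; fail to reject H0

H0: μ = 115.9; H1: μ > 115.9 (one-sample t-test, right-tailed).
t = (x̄ − μ₀)/(s/√n) = (120.8 − 115.9)/(22.24/√20) = 0.9853
df = n − 1 = 19
p-value = P(T ≥ 0.9853) ≈ 0.1684
Since p ≈ 0.1684 > α = 0.05, fail to reject H0; the evidence is not statistically significant.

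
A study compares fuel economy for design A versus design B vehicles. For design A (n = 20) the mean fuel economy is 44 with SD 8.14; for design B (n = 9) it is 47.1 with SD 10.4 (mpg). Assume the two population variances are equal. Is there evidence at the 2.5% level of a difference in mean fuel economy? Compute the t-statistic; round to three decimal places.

Let group 1 = design A, group 2 = design B. H0: μ_1 = μ_2; H1: μ_1 ≠ μ_2 (two-sample pooled-variance t-test, two-sided).
s_p² = [(20−1)·8.14² + (9−1)·10.4²]/(20+9−2) = 78.6745
t = (44 − 47.1)/√[78.6745·(1/20 + 1/9)] = -0.871
df = n₁ + n₂ − 2 = 27
Two-sided p-value ≈ 0.392
Since p ≈ 0.392 > α = 0.025, fail to reject H0; the data do not provide sufficient evidence against H0.

-0.871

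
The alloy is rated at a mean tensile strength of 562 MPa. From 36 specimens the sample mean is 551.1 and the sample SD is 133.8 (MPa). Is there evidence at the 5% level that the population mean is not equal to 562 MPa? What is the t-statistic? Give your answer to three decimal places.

H0: μ = 562; H1: μ ≠ 562 (one-sample t-test, two-sided).
t = (x̄ − μ₀)/(s/√n) = (551.1 − 562)/(133.8/√36) = -0.489
df = n − 1 = 35
Two-sided p-value ≈ 0.6280
Since p ≈ 0.6280 > α = 0.05, fail to reject H0; the evidence is not statistically significant.

-0.489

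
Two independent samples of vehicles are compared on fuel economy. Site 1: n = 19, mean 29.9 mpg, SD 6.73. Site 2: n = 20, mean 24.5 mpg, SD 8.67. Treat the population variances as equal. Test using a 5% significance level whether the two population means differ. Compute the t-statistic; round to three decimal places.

2.165

Let group 1 = site 1, group 2 = site 2. H0: μ_1 = μ_2; H1: μ_1 ≠ μ_2 (two-sample pooled-variance t-test, two-sided).
s_p² = [(19−1)·6.73² + (20−1)·8.67²]/(19+20−2) = 60.6346
t = (29.9 − 24.5)/√[60.6346·(1/19 + 1/20)] = 2.165
df = n₁ + n₂ − 2 = 37
Two-sided p-value ≈ 0.037
Since p ≈ 0.037 < α = 0.05, reject H0; the evidence is statistically significant.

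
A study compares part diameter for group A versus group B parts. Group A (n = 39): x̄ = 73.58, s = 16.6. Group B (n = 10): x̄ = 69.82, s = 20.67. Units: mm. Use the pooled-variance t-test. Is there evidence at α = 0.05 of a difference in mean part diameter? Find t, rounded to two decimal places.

Let group 1 = group A, group 2 = group B. H0: μ_1 = μ_2; H1: μ_1 ≠ μ_2 (two-sample pooled-variance t-test, two-sided).
s_p² = [(39−1)·16.6² + (10−1)·20.67²]/(39+10−2) = 304.607
t = (73.58 − 69.82)/√[304.607·(1/39 + 1/10)] = 0.61
df = n₁ + n₂ − 2 = 47
Two-sided p-value ≈ 0.546
Since p ≈ 0.546 > α = 0.05, fail to reject H0; the evidence is not statistically significant.

0.61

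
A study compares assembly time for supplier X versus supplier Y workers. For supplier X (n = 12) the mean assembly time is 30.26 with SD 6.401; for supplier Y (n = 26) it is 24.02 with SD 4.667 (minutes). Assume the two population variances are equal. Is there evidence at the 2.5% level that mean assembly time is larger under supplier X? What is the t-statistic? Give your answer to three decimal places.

3.401

Let group 1 = supplier X, group 2 = supplier Y. H0: μ_1 = μ_2; H1: μ_1 > μ_2 (two-sample pooled-variance t-test, right-tailed).
s_p² = [(12−1)·6.401² + (26−1)·4.667²]/(12+26−2) = 27.6451
t = (30.26 − 24.02)/√[27.6451·(1/12 + 1/26)] = 3.401
df = n₁ + n₂ − 2 = 36
p-value = P(T ≥ 3.401) ≈ 0.0008
Since p ≈ 0.0008 < α = 0.025, reject H0; the data support H1.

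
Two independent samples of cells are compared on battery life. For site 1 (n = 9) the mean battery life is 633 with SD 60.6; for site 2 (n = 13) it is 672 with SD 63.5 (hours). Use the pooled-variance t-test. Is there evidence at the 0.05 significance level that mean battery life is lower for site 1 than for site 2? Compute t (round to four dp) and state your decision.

Let group 1 = site 1, group 2 = site 2. H0: μ_1 = μ_2; H1: μ_1 < μ_2 (two-sample pooled-variance t-test, left-tailed).
s_p² = [(9−1)·60.6² + (13−1)·63.5²]/(9+13−2) = 3888.29
t = (633 − 672)/√[3888.29·(1/9 + 1/13)] = -1.4423
df = n₁ + n₂ − 2 = 20
p-value = P(T ≤ -1.4423) ≈ 0.0823
Since p ≈ 0.0823 > α = 0.05, fail to reject H0; the evidence is not statistically significant.

t = -1.4423; fail to reject H0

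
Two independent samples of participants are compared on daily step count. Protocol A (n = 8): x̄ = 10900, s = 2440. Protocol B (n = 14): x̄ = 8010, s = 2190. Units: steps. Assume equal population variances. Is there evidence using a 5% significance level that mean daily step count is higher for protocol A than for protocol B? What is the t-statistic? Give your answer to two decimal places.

Let group 1 = protocol A, group 2 = protocol B. H0: μ_1 = μ_2; H1: μ_1 > μ_2 (two-sample pooled-variance t-test, right-tailed).
s_p² = [(8−1)·2440² + (14−1)·2190²]/(8+14−2) = 5201220
t = (10900 − 8010)/√[5201220·(1/8 + 1/14)] = 2.86
df = n₁ + n₂ − 2 = 20
p-value = P(T ≥ 2.86) ≈ 0.005
Since p ≈ 0.005 < α = 0.05, reject H0; the data support H1.

2.86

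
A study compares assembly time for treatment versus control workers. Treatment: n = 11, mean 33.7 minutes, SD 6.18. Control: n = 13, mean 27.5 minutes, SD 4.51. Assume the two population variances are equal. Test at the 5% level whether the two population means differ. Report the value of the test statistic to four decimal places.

2.8371

Let group 1 = treatment, group 2 = control. H0: μ_1 = μ_2; H1: μ_1 ≠ μ_2 (two-sample pooled-variance t-test, two-sided).
s_p² = [(11−1)·6.18² + (13−1)·4.51²]/(11+13−2) = 28.4548
t = (33.7 − 27.5)/√[28.4548·(1/11 + 1/13)] = 2.8371
df = n₁ + n₂ − 2 = 22
Two-sided p-value ≈ 0.010
Since p ≈ 0.010 < α = 0.05, reject H0; the data support H1.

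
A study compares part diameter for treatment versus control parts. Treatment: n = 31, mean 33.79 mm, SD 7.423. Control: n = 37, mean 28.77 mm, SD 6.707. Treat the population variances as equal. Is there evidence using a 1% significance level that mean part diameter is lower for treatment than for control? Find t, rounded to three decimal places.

2.928

Let group 1 = treatment, group 2 = control. H0: μ_1 = μ_2; H1: μ_1 < μ_2 (two-sample pooled-variance t-test, left-tailed).
s_p² = [(31−1)·7.423² + (37−1)·6.707²]/(31+37−2) = 49.5825
t = (33.79 − 28.77)/√[49.5825·(1/31 + 1/37)] = 2.928
df = n₁ + n₂ − 2 = 66
p-value = P(T ≤ 2.928) ≈ 0.9977
Since p ≈ 0.9977 > α = 0.01, fail to reject H0; the evidence is not statistically significant.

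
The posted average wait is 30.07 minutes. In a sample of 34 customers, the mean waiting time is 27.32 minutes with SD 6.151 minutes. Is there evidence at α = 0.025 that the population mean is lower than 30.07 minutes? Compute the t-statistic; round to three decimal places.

H0: μ = 30.07; H1: μ < 30.07 (one-sample t-test, left-tailed).
t = (x̄ − μ₀)/(s/√n) = (27.32 − 30.07)/(6.151/√34) = -2.607
df = n − 1 = 33
p-value = P(T ≤ -2.607) ≈ 0.007
Since p ≈ 0.007 < α = 0.025, reject H0; the data support H1.

-2.607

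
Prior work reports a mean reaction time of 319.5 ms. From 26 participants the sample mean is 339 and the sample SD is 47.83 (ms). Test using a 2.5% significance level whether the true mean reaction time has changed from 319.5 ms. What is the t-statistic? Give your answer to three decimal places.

2.079

H0: μ = 319.5; H1: μ ≠ 319.5 (one-sample t-test, two-sided).
t = (x̄ − μ₀)/(s/√n) = (339 − 319.5)/(47.83/√26) = 2.079
df = n − 1 = 25
Two-sided p-value ≈ 0.048
Since p ≈ 0.048 > α = 0.025, fail to reject H0; the data do not provide sufficient evidence against H0.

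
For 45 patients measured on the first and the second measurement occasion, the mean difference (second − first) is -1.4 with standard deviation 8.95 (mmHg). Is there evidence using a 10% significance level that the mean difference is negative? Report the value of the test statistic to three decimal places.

H0: μ_d = 0; H1: μ_d < 0 (paired t-test on the differences, left-tailed).
t = d̄/(s_d/√n) = -1.4/(8.95/√45) = -1.049
df = n − 1 = 44
p-value = P(T ≤ -1.049) ≈ 0.150
Since p ≈ 0.150 > α = 0.1, fail to reject H0; the data do not provide sufficient evidence against H0.

-1.049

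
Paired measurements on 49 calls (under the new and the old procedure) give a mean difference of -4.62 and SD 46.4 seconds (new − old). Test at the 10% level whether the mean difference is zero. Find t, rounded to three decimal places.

-0.697

H0: μ_d = 0; H1: μ_d ≠ 0 (paired t-test on the differences, two-sided).
t = d̄/(s_d/√n) = -4.62/(46.4/√49) = -0.697
df = n − 1 = 48
Two-sided p-value ≈ 0.4892
Since p ≈ 0.4892 > α = 0.1, fail to reject H0; the data do not provide sufficient evidence against H0.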